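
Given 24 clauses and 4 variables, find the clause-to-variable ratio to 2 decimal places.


Clause-to-variable ratio = clauses / variables.
24 / 4 = 6.0.

6.0


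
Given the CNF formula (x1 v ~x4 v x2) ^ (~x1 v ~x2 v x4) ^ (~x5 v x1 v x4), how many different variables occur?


Identify each distinct variable in the formula.
Variables found: x1, x2, x4, x5.
Total distinct variables = 4.

4


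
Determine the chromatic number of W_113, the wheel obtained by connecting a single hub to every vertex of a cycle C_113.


W_113 consists of the cycle C_113 together with a hub vertex adjacent to every cycle vertex.
The cycle C_113 needs 3 colors (odd cycle -> 3).
The hub is adjacent to every cycle vertex, so it must receive a new color distinct from all of them.
Chromatic number = 3 + 1 = 4.

4


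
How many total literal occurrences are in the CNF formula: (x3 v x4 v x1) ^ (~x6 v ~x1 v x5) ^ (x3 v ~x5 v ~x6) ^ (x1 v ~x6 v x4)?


Clause lengths: 3, 3, 3, 3.
Sum = 3 + 3 + 3 + 3 = 12.

12


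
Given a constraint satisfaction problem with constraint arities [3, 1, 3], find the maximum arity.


The arities are: 3, 1, 3.
Scan for the maximum value.
Maximum arity = 3.

3


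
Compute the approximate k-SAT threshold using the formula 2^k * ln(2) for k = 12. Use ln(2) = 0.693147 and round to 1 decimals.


Using the asymptotic formula: threshold ~ 2^k * ln(2).
2^12 = 4096.
4096 * 0.693147 = 2839.1.

2839.1


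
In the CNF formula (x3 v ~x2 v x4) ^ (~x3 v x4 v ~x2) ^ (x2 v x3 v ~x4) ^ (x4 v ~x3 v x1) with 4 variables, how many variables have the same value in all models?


Find all satisfying assignments: 9 model(s).
Check which variables have the same value in every model.
No variable is fixed across all models.
Backbone size = 0.

0


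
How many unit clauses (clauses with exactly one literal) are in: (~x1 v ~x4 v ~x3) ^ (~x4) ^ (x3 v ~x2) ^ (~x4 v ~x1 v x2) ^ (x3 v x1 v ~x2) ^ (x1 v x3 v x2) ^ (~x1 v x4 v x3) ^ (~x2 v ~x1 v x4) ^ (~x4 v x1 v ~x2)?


A unit clause contains exactly one literal.
Unit clauses found: (~x4).
Count = 1.

1


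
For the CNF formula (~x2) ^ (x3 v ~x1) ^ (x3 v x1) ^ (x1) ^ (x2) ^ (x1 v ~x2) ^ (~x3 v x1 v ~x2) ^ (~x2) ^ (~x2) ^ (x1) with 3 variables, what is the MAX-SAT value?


Enumerate all 8 truth assignments.
For each, count how many of the 10 clauses are satisfied.
The formula is not fully satisfiable, so the maximum is below 10.
Maximum simultaneously satisfiable clauses = 9.

9


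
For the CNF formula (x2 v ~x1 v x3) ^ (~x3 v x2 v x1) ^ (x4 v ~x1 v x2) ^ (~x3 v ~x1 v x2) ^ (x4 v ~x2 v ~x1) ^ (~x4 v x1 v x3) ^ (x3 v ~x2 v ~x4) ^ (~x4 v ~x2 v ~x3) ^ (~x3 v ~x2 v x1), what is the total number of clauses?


Each group enclosed in parentheses joined by ^ is one clause.
Counting the conjuncts: 9 clauses.

9


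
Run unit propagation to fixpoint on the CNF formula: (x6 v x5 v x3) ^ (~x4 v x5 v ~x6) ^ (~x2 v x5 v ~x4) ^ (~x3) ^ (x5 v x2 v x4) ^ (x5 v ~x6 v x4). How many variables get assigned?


Unit propagation repeatedly assigns the literal in any unit clause, then simplifies.
Assignments in order: x3 = F.
No further unit clauses remain.
Total variables assigned = 1.

1


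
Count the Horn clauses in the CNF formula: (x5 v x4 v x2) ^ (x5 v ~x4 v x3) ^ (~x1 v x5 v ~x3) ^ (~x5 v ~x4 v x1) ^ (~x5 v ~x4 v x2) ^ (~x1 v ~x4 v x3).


A Horn clause has at most one positive literal.
Clause 1: 3 positive lit(s) -> not Horn
Clause 2: 2 positive lit(s) -> not Horn
Clause 3: 1 positive lit(s) -> Horn
Clause 4: 1 positive lit(s) -> Horn
Clause 5: 1 positive lit(s) -> Horn
Clause 6: 1 positive lit(s) -> Horn
Total Horn clauses = 4.

4


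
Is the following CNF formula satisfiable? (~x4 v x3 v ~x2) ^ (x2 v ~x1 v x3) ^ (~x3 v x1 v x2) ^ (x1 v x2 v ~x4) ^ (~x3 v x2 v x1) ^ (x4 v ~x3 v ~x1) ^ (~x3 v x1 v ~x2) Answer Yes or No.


Check all 16 possible truth assignments.
Number of satisfying assignments found: 5.
The formula is satisfiable.

Yes


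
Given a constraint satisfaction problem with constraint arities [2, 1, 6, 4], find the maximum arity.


The arities are: 2, 1, 6, 4.
Scan for the maximum value.
Maximum arity = 6.

6


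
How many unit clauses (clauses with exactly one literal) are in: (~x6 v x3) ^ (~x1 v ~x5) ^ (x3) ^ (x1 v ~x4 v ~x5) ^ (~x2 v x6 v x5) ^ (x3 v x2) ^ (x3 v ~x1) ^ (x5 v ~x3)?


A unit clause contains exactly one literal.
Unit clauses found: (x3).
Count = 1.

1


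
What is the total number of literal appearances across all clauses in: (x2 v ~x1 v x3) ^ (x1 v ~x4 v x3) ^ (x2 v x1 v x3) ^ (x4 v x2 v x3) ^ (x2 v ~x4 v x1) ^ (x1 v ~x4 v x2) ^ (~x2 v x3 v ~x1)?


Clause lengths: 3, 3, 3, 3, 3, 3, 3.
Sum = 3 + 3 + 3 + 3 + 3 + 3 + 3 = 21.

21


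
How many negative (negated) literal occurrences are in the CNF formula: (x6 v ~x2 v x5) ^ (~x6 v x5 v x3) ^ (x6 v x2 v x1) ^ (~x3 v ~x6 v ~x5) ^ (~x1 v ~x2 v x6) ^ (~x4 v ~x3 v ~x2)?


Scan each clause for negated literals.
Clause 1: 1 negative; Clause 2: 1 negative; Clause 3: 0 negative; Clause 4: 3 negative; Clause 5: 2 negative; Clause 6: 3 negative.
Total negative literal occurrences = 10.

10


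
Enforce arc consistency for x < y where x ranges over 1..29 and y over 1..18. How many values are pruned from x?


For the constraint x < y, x needs a supporting value in y's domain.
x can be at most 17 (one less than y's maximum).
Valid x values from domain: 17 out of 29.
Pruned = 29 - 17 = 12.

12


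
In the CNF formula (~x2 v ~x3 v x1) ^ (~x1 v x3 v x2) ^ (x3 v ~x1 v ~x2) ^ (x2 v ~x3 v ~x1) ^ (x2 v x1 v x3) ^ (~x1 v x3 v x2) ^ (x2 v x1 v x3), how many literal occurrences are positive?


Scan each clause for unnegated literals.
Clause 1: 1 positive; Clause 2: 2 positive; Clause 3: 1 positive; Clause 4: 1 positive; Clause 5: 3 positive; Clause 6: 2 positive; Clause 7: 3 positive.
Total positive literal occurrences = 13.

13


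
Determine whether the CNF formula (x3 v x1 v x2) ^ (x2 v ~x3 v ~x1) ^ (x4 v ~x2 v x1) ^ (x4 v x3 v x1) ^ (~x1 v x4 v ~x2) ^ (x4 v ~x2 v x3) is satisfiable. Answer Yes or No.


Check all 16 possible truth assignments.
Number of satisfying assignments found: 8.
The formula is satisfiable.

Yes


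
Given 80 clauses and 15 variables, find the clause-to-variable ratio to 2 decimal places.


Clause-to-variable ratio = clauses / variables.
80 / 15 = 5.33.

5.33


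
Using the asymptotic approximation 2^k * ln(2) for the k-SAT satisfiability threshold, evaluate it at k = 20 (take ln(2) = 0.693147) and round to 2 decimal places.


Using the asymptotic formula: threshold ~ 2^k * ln(2).
2^20 = 1048576.
1048576 * 0.693147 = 726817.31.

726817.31


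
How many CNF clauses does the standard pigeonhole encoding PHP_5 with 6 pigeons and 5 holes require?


The PHP encoding has two parts:
1) At-least-one-hole clauses: 6 (one per pigeon, each with 5 literals).
2) At-most-one-pigeon-per-hole clauses: 5 holes * C(6,2) = 5 * 15 = 75.
Total clauses = 6 + 75 = 81.

81


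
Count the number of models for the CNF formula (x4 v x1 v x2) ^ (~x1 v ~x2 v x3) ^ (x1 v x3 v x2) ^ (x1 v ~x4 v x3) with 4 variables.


Enumerate all 16 truth assignments over 4 variables.
Test each against every clause.
Satisfying assignments found: 10.

10


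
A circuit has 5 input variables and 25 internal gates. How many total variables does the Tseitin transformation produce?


The Tseitin transformation introduces one auxiliary variable per gate.
Total variables = inputs + gates = 5 + 25 = 30.

30


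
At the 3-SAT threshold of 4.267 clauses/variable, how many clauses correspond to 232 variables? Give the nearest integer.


The 3-SAT phase transition occurs at approximately 4.267 clauses per variable.
m = 4.267 * 232 = 989.944.
Rounded to nearest integer: 990.

990


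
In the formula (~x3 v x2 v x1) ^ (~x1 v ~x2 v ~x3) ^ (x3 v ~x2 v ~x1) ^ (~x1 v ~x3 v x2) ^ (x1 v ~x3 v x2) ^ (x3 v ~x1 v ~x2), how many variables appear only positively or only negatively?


A pure literal appears in only one polarity across all clauses.
No pure literals found.
Count = 0.

0


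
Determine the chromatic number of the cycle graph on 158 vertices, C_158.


A cycle on an even number of vertices is bipartite: alternate two colors around the cycle.
Since 158 is even, two colors suffice, and at least two are needed because the graph has edges.
Chromatic number = 2.

2


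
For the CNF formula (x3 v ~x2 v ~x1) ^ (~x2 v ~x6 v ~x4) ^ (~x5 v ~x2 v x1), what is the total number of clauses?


Each group enclosed in parentheses joined by ^ is one clause.
Counting the conjuncts: 3 clauses.

3


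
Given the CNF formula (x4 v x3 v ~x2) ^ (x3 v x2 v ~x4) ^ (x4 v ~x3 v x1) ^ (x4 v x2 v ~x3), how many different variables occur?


Identify each distinct variable in the formula.
Variables found: x1, x2, x3, x4.
Total distinct variables = 4.

4


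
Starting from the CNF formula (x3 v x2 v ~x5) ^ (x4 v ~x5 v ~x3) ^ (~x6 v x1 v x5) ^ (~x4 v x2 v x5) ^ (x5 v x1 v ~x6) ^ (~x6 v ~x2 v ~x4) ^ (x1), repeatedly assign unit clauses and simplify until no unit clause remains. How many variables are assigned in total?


Unit propagation repeatedly assigns the literal in any unit clause, then simplifies.
Assignments in order: x1 = T.
No further unit clauses remain.
Total variables assigned = 1.

1


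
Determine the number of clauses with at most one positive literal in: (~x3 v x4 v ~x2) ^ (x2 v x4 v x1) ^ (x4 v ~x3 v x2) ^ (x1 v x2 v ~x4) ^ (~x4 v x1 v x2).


A Horn clause has at most one positive literal.
Clause 1: 1 positive lit(s) -> Horn
Clause 2: 3 positive lit(s) -> not Horn
Clause 3: 2 positive lit(s) -> not Horn
Clause 4: 2 positive lit(s) -> not Horn
Clause 5: 2 positive lit(s) -> not Horn
Total Horn clauses = 1.

1


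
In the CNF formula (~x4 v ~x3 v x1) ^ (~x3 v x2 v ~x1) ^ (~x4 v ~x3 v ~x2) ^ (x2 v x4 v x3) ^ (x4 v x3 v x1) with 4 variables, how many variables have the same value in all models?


Find all satisfying assignments: 8 model(s).
Check which variables have the same value in every model.
No variable is fixed across all models.
Backbone size = 0.

0


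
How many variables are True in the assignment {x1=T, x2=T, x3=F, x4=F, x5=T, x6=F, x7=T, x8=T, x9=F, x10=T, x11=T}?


The weight is the number of variables assigned True.
True variables: x1, x2, x5, x7, x8, x10, x11.
Weight = 7.

7


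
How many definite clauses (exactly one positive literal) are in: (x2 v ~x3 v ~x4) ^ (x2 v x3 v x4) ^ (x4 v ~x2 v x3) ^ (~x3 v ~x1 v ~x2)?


A definite clause has exactly one positive literal.
Clause 1: 1 positive -> definite
Clause 2: 3 positive -> not definite
Clause 3: 2 positive -> not definite
Clause 4: 0 positive -> not definite
Definite clause count = 1.

1


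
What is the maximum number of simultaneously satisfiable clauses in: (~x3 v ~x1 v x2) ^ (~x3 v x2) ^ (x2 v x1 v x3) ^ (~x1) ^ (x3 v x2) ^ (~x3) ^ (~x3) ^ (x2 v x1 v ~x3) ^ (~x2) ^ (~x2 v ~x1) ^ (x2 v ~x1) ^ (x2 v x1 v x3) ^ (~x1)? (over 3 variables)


Enumerate all 8 truth assignments.
For each, count how many of the 13 clauses are satisfied.
The formula is not fully satisfiable, so the maximum is below 13.
Maximum simultaneously satisfiable clauses = 12.

12


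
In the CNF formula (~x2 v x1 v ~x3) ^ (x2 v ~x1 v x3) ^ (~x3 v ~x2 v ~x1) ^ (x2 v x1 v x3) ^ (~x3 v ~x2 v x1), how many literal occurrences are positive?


Scan each clause for unnegated literals.
Clause 1: 1 positive; Clause 2: 2 positive; Clause 3: 0 positive; Clause 4: 3 positive; Clause 5: 1 positive.
Total positive literal occurrences = 7.

7


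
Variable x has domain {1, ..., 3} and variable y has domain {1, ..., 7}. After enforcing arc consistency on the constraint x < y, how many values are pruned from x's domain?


For the constraint x < y, x needs a supporting value in y's domain.
x can be at most 6 (one less than y's maximum).
Valid x values from domain: 3 out of 3.
Pruned = 3 - 3 = 0.

0


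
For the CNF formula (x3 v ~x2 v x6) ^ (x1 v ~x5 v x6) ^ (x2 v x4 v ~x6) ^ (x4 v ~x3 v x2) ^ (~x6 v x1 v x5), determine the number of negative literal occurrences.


Scan each clause for negated literals.
Clause 1: 1 negative; Clause 2: 1 negative; Clause 3: 1 negative; Clause 4: 1 negative; Clause 5: 1 negative.
Total negative literal occurrences = 5.

5


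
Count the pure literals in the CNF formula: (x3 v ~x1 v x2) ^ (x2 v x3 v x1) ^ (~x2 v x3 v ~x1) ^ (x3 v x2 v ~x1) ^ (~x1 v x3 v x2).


A pure literal appears in only one polarity across all clauses.
Pure literals: x3 (positive only).
Count = 1.

1


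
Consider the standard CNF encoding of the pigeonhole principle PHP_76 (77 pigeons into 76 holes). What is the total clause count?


The PHP encoding has two parts:
1) At-least-one-hole clauses: 77 (one per pigeon, each with 76 literals).
2) At-most-one-pigeon-per-hole clauses: 76 holes * C(77,2) = 76 * 2926 = 222376.
Total clauses = 77 + 222376 = 222453.

222453


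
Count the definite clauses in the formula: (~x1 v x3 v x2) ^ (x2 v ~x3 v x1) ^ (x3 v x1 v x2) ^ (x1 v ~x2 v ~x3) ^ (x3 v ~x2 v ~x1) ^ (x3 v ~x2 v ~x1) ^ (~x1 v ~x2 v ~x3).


A definite clause has exactly one positive literal.
Clause 1: 2 positive -> not definite
Clause 2: 2 positive -> not definite
Clause 3: 3 positive -> not definite
Clause 4: 1 positive -> definite
Clause 5: 1 positive -> definite
Clause 6: 1 positive -> definite
Clause 7: 0 positive -> not definite
Definite clause count = 3.

3


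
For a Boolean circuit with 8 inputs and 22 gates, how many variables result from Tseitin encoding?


The Tseitin transformation introduces one auxiliary variable per gate.
Total variables = inputs + gates = 8 + 22 = 30.

30


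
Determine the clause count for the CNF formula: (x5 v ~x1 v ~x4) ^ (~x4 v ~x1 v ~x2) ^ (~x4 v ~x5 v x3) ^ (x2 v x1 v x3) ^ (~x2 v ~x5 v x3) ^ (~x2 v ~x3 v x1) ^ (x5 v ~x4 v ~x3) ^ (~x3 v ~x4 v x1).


Each group enclosed in parentheses joined by ^ is one clause.
Counting the conjuncts: 8 clauses.

8


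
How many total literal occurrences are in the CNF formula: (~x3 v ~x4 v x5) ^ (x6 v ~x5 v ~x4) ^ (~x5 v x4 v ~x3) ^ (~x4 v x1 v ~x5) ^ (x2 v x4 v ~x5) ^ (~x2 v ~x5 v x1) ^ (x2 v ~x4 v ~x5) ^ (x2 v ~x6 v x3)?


Clause lengths: 3, 3, 3, 3, 3, 3, 3, 3.
Sum = 3 + 3 + 3 + 3 + 3 + 3 + 3 + 3 = 24.

24


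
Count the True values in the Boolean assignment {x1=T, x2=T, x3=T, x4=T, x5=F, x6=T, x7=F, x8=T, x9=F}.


The weight is the number of variables assigned True.
True variables: x1, x2, x3, x4, x6, x8.
Weight = 6.

6


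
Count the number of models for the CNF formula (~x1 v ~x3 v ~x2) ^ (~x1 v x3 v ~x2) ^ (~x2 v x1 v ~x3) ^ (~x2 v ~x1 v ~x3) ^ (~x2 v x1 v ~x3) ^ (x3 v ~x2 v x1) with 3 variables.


Enumerate all 8 truth assignments over 3 variables.
Test each against every clause.
Satisfying assignments found: 4.

4


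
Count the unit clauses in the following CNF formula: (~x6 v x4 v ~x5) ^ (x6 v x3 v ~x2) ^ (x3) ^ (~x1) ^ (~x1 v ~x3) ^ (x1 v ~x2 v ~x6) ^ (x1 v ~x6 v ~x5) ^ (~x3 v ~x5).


A unit clause contains exactly one literal.
Unit clauses found: (x3), (~x1).
Count = 2.

2


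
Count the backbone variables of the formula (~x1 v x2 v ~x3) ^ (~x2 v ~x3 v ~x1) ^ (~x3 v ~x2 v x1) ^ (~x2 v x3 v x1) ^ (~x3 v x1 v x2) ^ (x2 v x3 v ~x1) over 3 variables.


Find all satisfying assignments: 2 model(s).
Check which variables have the same value in every model.
Fixed variables: x3=F.
Backbone size = 1.

1


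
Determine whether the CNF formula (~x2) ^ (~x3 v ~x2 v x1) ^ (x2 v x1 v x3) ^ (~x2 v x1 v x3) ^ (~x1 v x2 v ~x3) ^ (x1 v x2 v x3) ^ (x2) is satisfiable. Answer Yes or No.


Check all 8 possible truth assignments.
Number of satisfying assignments found: 0.
The formula is unsatisfiable.

No


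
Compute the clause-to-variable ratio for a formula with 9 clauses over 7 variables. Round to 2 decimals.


Clause-to-variable ratio = clauses / variables.
9 / 7 = 1.29.

1.29


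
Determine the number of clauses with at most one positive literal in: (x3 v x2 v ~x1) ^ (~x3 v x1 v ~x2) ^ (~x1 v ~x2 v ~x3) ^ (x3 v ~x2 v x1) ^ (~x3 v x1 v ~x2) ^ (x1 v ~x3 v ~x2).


A Horn clause has at most one positive literal.
Clause 1: 2 positive lit(s) -> not Horn
Clause 2: 1 positive lit(s) -> Horn
Clause 3: 0 positive lit(s) -> Horn
Clause 4: 2 positive lit(s) -> not Horn
Clause 5: 1 positive lit(s) -> Horn
Clause 6: 1 positive lit(s) -> Horn
Total Horn clauses = 4.

4


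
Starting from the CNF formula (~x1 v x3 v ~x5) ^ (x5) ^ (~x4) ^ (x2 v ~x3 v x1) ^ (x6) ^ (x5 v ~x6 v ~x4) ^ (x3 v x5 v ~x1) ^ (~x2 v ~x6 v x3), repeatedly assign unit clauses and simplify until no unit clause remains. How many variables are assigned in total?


Unit propagation repeatedly assigns the literal in any unit clause, then simplifies.
Assignments in order: x5 = T, x4 = F, x6 = T.
No further unit clauses remain.
Total variables assigned = 3.

3


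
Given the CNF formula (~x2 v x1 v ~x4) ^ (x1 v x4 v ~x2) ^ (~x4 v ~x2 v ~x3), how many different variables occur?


Identify each distinct variable in the formula.
Variables found: x1, x2, x3, x4.
Total distinct variables = 4.

4


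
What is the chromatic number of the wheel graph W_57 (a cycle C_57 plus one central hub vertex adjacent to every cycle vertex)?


W_57 consists of the cycle C_57 together with a hub vertex adjacent to every cycle vertex.
The cycle C_57 needs 3 colors (odd cycle -> 3).
The hub is adjacent to every cycle vertex, so it must receive a new color distinct from all of them.
Chromatic number = 3 + 1 = 4.

4


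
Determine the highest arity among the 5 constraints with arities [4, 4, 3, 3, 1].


The arities are: 4, 4, 3, 3, 1.
Scan for the maximum value.
Maximum arity = 4.

4


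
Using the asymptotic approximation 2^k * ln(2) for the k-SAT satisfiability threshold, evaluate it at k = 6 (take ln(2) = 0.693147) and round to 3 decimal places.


Using the asymptotic formula: threshold ~ 2^k * ln(2).
2^6 = 64.
64 * 0.693147 = 44.361.

44.361


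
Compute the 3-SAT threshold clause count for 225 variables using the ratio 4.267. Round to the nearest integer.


The 3-SAT phase transition occurs at approximately 4.267 clauses per variable.
m = 4.267 * 225 = 960.075.
Rounded to nearest integer: 960.

960


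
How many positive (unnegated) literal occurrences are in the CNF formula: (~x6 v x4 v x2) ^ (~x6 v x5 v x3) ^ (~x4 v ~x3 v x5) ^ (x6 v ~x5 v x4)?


Scan each clause for unnegated literals.
Clause 1: 2 positive; Clause 2: 2 positive; Clause 3: 1 positive; Clause 4: 2 positive.
Total positive literal occurrences = 7.

7


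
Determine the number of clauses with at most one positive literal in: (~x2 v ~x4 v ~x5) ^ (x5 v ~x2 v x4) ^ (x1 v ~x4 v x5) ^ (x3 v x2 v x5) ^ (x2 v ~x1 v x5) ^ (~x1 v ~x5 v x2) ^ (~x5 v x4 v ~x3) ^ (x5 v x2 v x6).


A Horn clause has at most one positive literal.
Clause 1: 0 positive lit(s) -> Horn
Clause 2: 2 positive lit(s) -> not Horn
Clause 3: 2 positive lit(s) -> not Horn
Clause 4: 3 positive lit(s) -> not Horn
Clause 5: 2 positive lit(s) -> not Horn
Clause 6: 1 positive lit(s) -> Horn
Clause 7: 1 positive lit(s) -> Horn
Clause 8: 3 positive lit(s) -> not Horn
Total Horn clauses = 3.

3


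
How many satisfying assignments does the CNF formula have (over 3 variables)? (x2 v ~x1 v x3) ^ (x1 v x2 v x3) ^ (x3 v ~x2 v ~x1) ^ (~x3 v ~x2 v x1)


Enumerate all 8 truth assignments over 3 variables.
Test each against every clause.
Satisfying assignments found: 4.

4


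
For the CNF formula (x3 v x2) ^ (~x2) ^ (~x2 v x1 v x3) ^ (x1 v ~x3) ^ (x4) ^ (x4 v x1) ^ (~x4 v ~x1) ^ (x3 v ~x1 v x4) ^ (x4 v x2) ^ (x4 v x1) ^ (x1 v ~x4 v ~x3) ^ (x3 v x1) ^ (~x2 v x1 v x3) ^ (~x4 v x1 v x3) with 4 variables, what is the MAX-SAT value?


Enumerate all 16 truth assignments.
For each, count how many of the 14 clauses are satisfied.
The formula is not fully satisfiable, so the maximum is below 14.
Maximum simultaneously satisfiable clauses = 13.

13


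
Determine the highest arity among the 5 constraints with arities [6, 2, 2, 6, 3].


The arities are: 6, 2, 2, 6, 3.
Scan for the maximum value.
Maximum arity = 6.

6


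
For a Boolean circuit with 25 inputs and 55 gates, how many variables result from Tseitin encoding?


The Tseitin transformation introduces one auxiliary variable per gate.
Total variables = inputs + gates = 25 + 55 = 80.

80


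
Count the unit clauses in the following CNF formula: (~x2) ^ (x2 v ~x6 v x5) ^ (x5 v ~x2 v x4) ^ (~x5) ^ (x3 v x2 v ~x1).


A unit clause contains exactly one literal.
Unit clauses found: (~x2), (~x5).
Count = 2.

2


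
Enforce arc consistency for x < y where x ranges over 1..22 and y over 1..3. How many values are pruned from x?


For the constraint x < y, x needs a supporting value in y's domain.
x can be at most 2 (one less than y's maximum).
Valid x values from domain: 2 out of 22.
Pruned = 22 - 2 = 20.

20


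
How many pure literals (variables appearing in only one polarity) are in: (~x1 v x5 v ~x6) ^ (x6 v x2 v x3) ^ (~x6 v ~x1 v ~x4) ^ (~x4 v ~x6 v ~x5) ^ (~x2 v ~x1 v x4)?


A pure literal appears in only one polarity across all clauses.
Pure literals: x1 (negative only), x3 (positive only).
Count = 2.

2


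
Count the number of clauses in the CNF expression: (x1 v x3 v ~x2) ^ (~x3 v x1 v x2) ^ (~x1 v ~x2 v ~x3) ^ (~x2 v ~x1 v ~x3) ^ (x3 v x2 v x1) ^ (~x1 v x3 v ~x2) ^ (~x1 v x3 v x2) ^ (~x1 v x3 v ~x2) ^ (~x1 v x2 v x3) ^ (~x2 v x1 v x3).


Each group enclosed in parentheses joined by ^ is one clause.
Counting the conjuncts: 10 clauses.

10


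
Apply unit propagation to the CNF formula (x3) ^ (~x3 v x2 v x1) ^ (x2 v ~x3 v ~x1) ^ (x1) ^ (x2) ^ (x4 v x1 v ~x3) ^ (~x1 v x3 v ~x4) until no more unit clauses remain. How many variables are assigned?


Unit propagation repeatedly assigns the literal in any unit clause, then simplifies.
Assignments in order: x3 = T, x1 = T, x2 = T.
No further unit clauses remain.
Total variables assigned = 3.

3


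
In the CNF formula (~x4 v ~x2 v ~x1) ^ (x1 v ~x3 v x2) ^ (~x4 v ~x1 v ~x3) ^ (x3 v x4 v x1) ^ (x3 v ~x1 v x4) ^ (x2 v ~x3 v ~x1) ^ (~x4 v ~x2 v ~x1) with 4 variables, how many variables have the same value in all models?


Find all satisfying assignments: 6 model(s).
Check which variables have the same value in every model.
No variable is fixed across all models.
Backbone size = 0.

0


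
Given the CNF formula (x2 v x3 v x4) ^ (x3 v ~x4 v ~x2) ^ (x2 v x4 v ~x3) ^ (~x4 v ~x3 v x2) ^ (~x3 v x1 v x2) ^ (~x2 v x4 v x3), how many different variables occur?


Identify each distinct variable in the formula.
Variables found: x1, x2, x3, x4.
Total distinct variables = 4.

4


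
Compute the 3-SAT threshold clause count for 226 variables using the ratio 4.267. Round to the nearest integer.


The 3-SAT phase transition occurs at approximately 4.267 clauses per variable.
m = 4.267 * 226 = 964.342.
Rounded to nearest integer: 964.

964


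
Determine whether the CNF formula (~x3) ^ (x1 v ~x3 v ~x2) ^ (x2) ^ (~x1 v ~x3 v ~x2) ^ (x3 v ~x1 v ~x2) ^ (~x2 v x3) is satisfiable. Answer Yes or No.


Check all 8 possible truth assignments.
Number of satisfying assignments found: 0.
The formula is unsatisfiable.

No


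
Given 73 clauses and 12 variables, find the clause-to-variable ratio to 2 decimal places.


Clause-to-variable ratio = clauses / variables.
73 / 12 = 6.08.

6.08


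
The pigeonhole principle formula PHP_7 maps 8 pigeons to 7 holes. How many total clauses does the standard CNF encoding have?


The PHP encoding has two parts:
1) At-least-one-hole clauses: 8 (one per pigeon, each with 7 literals).
2) At-most-one-pigeon-per-hole clauses: 7 holes * C(8,2) = 7 * 28 = 196.
Total clauses = 8 + 196 = 204.

204


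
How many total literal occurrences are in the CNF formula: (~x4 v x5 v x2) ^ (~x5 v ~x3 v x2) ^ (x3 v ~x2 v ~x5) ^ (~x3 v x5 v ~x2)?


Clause lengths: 3, 3, 3, 3.
Sum = 3 + 3 + 3 + 3 = 12.

12


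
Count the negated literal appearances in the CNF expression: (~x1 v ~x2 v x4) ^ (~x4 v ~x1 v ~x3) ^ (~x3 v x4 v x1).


Scan each clause for negated literals.
Clause 1: 2 negative; Clause 2: 3 negative; Clause 3: 1 negative.
Total negative literal occurrences = 6.

6


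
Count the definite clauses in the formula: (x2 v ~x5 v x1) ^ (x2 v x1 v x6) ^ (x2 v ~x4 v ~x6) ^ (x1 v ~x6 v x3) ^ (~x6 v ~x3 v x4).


A definite clause has exactly one positive literal.
Clause 1: 2 positive -> not definite
Clause 2: 3 positive -> not definite
Clause 3: 1 positive -> definite
Clause 4: 2 positive -> not definite
Clause 5: 1 positive -> definite
Definite clause count = 2.

2


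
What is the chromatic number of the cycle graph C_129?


An odd cycle cannot be 2-colored: alternating two colors around the cycle returns to the start with a conflict.
Since 129 is odd, three colors are required (and three suffice).
Chromatic number = 3.

3


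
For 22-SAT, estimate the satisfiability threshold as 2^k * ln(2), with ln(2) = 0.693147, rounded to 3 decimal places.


Using the asymptotic formula: threshold ~ 2^k * ln(2).
2^22 = 4194304.
4194304 * 0.693147 = 2907269.235.

2907269.235


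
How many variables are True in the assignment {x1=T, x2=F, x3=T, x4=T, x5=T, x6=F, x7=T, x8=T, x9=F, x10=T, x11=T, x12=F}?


The weight is the number of variables assigned True.
True variables: x1, x3, x4, x5, x7, x8, x10, x11.
Weight = 8.

8


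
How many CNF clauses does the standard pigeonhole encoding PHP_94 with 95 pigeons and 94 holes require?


The PHP encoding has two parts:
1) At-least-one-hole clauses: 95 (one per pigeon, each with 94 literals).
2) At-most-one-pigeon-per-hole clauses: 94 holes * C(95,2) = 94 * 4465 = 419710.
Total clauses = 95 + 419710 = 419805.

419805


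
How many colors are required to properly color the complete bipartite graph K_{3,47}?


K_{3,47} is bipartite by definition: the two parts are independent sets, with every edge crossing between them.
Color all vertices in one part with color 1 and all vertices in the other part with color 2.
Since the graph has at least one edge, one color does not suffice.
Chromatic number = 2.

2


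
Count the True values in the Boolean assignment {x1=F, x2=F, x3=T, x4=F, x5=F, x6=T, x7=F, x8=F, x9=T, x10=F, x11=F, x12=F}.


The weight is the number of variables assigned True.
True variables: x3, x6, x9.
Weight = 3.

3


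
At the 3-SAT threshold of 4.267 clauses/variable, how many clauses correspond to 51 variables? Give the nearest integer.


The 3-SAT phase transition occurs at approximately 4.267 clauses per variable.
m = 4.267 * 51 = 217.617.
Rounded to nearest integer: 218.

218


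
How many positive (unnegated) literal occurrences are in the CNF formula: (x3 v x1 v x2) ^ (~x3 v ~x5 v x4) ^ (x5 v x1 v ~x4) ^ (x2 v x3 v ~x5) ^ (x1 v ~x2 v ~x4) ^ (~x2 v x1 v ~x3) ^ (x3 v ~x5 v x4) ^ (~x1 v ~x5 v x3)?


Scan each clause for unnegated literals.
Clause 1: 3 positive; Clause 2: 1 positive; Clause 3: 2 positive; Clause 4: 2 positive; Clause 5: 1 positive; Clause 6: 1 positive; Clause 7: 2 positive; Clause 8: 1 positive.
Total positive literal occurrences = 13.

13


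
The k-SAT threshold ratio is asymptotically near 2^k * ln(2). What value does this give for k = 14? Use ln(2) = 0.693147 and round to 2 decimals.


Using the asymptotic formula: threshold ~ 2^k * ln(2).
2^14 = 16384.
16384 * 0.693147 = 11356.52.

11356.52


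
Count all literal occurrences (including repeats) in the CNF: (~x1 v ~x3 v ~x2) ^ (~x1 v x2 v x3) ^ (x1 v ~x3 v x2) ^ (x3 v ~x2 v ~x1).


Clause lengths: 3, 3, 3, 3.
Sum = 3 + 3 + 3 + 3 = 12.

12


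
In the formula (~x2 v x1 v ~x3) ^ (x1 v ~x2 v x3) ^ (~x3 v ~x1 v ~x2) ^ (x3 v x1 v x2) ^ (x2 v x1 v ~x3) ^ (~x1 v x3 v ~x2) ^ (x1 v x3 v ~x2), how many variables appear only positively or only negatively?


A pure literal appears in only one polarity across all clauses.
No pure literals found.
Count = 0.

0


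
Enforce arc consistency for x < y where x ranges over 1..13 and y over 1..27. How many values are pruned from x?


For the constraint x < y, x needs a supporting value in y's domain.
x can be at most 26 (one less than y's maximum).
Valid x values from domain: 13 out of 13.
Pruned = 13 - 13 = 0.

0


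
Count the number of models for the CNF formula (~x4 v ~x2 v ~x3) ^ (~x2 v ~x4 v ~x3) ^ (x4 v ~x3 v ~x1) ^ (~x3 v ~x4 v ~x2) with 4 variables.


Enumerate all 16 truth assignments over 4 variables.
Test each against every clause.
Satisfying assignments found: 12.

12


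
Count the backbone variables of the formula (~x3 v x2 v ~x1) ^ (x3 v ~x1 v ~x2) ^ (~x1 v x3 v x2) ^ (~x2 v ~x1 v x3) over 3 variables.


Find all satisfying assignments: 5 model(s).
Check which variables have the same value in every model.
No variable is fixed across all models.
Backbone size = 0.

0


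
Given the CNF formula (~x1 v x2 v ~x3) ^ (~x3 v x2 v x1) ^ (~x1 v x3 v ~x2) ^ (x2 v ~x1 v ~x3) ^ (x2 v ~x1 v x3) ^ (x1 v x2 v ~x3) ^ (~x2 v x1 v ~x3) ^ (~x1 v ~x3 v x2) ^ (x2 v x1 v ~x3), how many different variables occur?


Identify each distinct variable in the formula.
Variables found: x1, x2, x3.
Total distinct variables = 3.

3


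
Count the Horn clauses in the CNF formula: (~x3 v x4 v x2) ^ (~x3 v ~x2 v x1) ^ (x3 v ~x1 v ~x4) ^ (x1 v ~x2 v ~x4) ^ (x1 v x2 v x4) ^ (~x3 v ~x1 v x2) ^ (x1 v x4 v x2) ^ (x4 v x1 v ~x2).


A Horn clause has at most one positive literal.
Clause 1: 2 positive lit(s) -> not Horn
Clause 2: 1 positive lit(s) -> Horn
Clause 3: 1 positive lit(s) -> Horn
Clause 4: 1 positive lit(s) -> Horn
Clause 5: 3 positive lit(s) -> not Horn
Clause 6: 1 positive lit(s) -> Horn
Clause 7: 3 positive lit(s) -> not Horn
Clause 8: 2 positive lit(s) -> not Horn
Total Horn clauses = 4.

4


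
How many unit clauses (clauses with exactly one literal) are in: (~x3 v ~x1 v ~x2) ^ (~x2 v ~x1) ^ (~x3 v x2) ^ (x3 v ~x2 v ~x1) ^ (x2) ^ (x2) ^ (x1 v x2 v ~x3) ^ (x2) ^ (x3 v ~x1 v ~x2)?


A unit clause contains exactly one literal.
Unit clauses found: (x2), (x2), (x2).
Count = 3.

3


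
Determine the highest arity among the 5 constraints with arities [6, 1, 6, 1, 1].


The arities are: 6, 1, 6, 1, 1.
Scan for the maximum value.
Maximum arity = 6.

6


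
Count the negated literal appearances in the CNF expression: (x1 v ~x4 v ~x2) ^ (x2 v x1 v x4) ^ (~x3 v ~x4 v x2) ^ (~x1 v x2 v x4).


Scan each clause for negated literals.
Clause 1: 2 negative; Clause 2: 0 negative; Clause 3: 2 negative; Clause 4: 1 negative.
Total negative literal occurrences = 5.

5


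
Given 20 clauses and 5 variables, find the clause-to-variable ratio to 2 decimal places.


Clause-to-variable ratio = clauses / variables.
20 / 5 = 4.0.

4.0


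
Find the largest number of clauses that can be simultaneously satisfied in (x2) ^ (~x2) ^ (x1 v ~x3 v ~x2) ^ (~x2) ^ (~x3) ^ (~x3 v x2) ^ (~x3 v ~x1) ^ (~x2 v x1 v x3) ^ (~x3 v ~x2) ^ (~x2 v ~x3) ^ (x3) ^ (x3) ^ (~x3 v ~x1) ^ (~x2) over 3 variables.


Enumerate all 8 truth assignments.
For each, count how many of the 14 clauses are satisfied.
The formula is not fully satisfiable, so the maximum is below 14.
Maximum simultaneously satisfiable clauses = 11.

11


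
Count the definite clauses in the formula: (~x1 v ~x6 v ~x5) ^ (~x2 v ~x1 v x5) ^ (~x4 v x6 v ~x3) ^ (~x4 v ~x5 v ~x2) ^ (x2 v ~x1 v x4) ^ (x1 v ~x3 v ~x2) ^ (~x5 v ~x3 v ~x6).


A definite clause has exactly one positive literal.
Clause 1: 0 positive -> not definite
Clause 2: 1 positive -> definite
Clause 3: 1 positive -> definite
Clause 4: 0 positive -> not definite
Clause 5: 2 positive -> not definite
Clause 6: 1 positive -> definite
Clause 7: 0 positive -> not definite
Definite clause count = 3.

3


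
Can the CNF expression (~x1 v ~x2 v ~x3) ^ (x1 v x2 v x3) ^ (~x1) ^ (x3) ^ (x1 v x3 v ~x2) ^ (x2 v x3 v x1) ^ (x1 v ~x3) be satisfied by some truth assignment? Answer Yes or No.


Check all 8 possible truth assignments.
Number of satisfying assignments found: 0.
The formula is unsatisfiable.

No


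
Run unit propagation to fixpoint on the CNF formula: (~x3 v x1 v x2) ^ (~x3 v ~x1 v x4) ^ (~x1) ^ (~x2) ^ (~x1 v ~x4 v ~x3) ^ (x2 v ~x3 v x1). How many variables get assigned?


Unit propagation repeatedly assigns the literal in any unit clause, then simplifies.
Assignments in order: x1 = F, x2 = F, x3 = F.
No further unit clauses remain.
Total variables assigned = 3.

3


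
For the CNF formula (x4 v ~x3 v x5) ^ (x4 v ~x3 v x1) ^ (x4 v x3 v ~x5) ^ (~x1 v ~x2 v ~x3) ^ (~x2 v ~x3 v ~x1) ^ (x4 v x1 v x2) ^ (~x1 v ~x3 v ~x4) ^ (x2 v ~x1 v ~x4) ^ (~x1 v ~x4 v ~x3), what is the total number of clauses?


Each group enclosed in parentheses joined by ^ is one clause.
Counting the conjuncts: 9 clauses.

9


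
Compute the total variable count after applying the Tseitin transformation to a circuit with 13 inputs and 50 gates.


The Tseitin transformation introduces one auxiliary variable per gate.
Total variables = inputs + gates = 13 + 50 = 63.

63


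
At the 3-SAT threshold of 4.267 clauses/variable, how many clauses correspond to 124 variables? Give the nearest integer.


The 3-SAT phase transition occurs at approximately 4.267 clauses per variable.
m = 4.267 * 124 = 529.108.
Rounded to nearest integer: 529.

529


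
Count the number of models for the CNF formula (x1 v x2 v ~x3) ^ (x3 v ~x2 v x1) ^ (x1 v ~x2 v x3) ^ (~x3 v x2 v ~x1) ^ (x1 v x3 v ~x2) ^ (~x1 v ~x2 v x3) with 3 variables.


Enumerate all 8 truth assignments over 3 variables.
Test each against every clause.
Satisfying assignments found: 4.

4


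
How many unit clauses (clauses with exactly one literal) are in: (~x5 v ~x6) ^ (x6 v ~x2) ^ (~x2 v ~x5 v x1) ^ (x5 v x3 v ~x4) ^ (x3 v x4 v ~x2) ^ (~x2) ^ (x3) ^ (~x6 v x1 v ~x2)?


A unit clause contains exactly one literal.
Unit clauses found: (~x2), (x3).
Count = 2.

2


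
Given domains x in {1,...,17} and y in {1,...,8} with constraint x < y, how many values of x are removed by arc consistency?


For the constraint x < y, x needs a supporting value in y's domain.
x can be at most 7 (one less than y's maximum).
Valid x values from domain: 7 out of 17.
Pruned = 17 - 7 = 10.

10


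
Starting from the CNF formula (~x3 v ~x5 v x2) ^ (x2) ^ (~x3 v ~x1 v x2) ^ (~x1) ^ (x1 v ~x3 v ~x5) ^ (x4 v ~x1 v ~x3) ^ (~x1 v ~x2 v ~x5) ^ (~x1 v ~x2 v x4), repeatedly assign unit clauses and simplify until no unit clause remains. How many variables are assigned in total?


Unit propagation repeatedly assigns the literal in any unit clause, then simplifies.
Assignments in order: x2 = T, x1 = F.
No further unit clauses remain.
Total variables assigned = 2.

2


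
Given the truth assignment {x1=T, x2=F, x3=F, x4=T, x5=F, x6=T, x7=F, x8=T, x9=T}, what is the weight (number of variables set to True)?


The weight is the number of variables assigned True.
True variables: x1, x4, x6, x8, x9.
Weight = 5.

5


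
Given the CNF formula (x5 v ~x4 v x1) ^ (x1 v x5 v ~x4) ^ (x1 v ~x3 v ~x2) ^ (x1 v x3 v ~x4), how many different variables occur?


Identify each distinct variable in the formula.
Variables found: x1, x2, x3, x4, x5.
Total distinct variables = 5.

5


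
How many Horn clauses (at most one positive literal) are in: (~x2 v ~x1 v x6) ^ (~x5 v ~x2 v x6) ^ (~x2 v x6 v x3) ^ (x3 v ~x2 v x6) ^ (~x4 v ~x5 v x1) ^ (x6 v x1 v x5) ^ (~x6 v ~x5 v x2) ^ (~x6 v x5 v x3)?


A Horn clause has at most one positive literal.
Clause 1: 1 positive lit(s) -> Horn
Clause 2: 1 positive lit(s) -> Horn
Clause 3: 2 positive lit(s) -> not Horn
Clause 4: 2 positive lit(s) -> not Horn
Clause 5: 1 positive lit(s) -> Horn
Clause 6: 3 positive lit(s) -> not Horn
Clause 7: 1 positive lit(s) -> Horn
Clause 8: 2 positive lit(s) -> not Horn
Total Horn clauses = 4.

4


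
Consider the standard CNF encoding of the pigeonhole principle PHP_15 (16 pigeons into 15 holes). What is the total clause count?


The PHP encoding has two parts:
1) At-least-one-hole clauses: 16 (one per pigeon, each with 15 literals).
2) At-most-one-pigeon-per-hole clauses: 15 holes * C(16,2) = 15 * 120 = 1800.
Total clauses = 16 + 1800 = 1816.

1816


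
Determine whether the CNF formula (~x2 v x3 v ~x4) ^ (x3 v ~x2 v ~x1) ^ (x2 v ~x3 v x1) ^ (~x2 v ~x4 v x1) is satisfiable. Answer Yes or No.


Check all 16 possible truth assignments.
Number of satisfying assignments found: 10.
The formula is satisfiable.

Yes


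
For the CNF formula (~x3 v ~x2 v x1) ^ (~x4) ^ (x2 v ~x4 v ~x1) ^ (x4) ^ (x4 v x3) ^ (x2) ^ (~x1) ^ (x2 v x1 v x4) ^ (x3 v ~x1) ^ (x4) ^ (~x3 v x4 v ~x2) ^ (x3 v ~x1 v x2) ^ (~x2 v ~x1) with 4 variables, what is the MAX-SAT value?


Enumerate all 16 truth assignments.
For each, count how many of the 13 clauses are satisfied.
The formula is not fully satisfiable, so the maximum is below 13.
Maximum simultaneously satisfiable clauses = 12.

12


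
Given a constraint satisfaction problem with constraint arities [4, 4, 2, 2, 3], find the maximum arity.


The arities are: 4, 4, 2, 2, 3.
Scan for the maximum value.
Maximum arity = 4.

4


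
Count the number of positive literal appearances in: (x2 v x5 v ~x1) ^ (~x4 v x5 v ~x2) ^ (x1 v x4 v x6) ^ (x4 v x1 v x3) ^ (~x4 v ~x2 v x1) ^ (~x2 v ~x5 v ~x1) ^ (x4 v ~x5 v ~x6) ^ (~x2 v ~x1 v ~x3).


Scan each clause for unnegated literals.
Clause 1: 2 positive; Clause 2: 1 positive; Clause 3: 3 positive; Clause 4: 3 positive; Clause 5: 1 positive; Clause 6: 0 positive; Clause 7: 1 positive; Clause 8: 0 positive.
Total positive literal occurrences = 11.

11


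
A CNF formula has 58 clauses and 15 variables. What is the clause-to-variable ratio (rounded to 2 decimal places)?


Clause-to-variable ratio = clauses / variables.
58 / 15 = 3.87.

3.87


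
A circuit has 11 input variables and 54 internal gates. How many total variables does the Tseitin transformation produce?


The Tseitin transformation introduces one auxiliary variable per gate.
Total variables = inputs + gates = 11 + 54 = 65.

65


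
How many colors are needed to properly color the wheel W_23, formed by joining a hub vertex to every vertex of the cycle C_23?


W_23 consists of the cycle C_23 together with a hub vertex adjacent to every cycle vertex.
The cycle C_23 needs 3 colors (odd cycle -> 3).
The hub is adjacent to every cycle vertex, so it must receive a new color distinct from all of them.
Chromatic number = 3 + 1 = 4.

4


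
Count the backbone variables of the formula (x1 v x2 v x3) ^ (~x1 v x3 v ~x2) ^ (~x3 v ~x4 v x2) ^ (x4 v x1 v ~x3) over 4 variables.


Find all satisfying assignments: 8 model(s).
Check which variables have the same value in every model.
No variable is fixed across all models.
Backbone size = 0.

0


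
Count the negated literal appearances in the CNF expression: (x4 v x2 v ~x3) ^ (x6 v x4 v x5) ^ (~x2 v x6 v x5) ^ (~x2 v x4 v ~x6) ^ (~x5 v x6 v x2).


Scan each clause for negated literals.
Clause 1: 1 negative; Clause 2: 0 negative; Clause 3: 1 negative; Clause 4: 2 negative; Clause 5: 1 negative.
Total negative literal occurrences = 5.

5


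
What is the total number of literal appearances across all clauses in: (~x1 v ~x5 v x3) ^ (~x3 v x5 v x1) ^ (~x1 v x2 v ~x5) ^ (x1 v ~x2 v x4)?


Clause lengths: 3, 3, 3, 3.
Sum = 3 + 3 + 3 + 3 = 12.

12


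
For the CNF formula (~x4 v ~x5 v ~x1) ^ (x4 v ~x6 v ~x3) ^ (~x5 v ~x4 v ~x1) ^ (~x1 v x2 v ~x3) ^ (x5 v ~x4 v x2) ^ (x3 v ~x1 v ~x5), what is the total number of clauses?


Each group enclosed in parentheses joined by ^ is one clause.
Counting the conjuncts: 6 clauses.

6


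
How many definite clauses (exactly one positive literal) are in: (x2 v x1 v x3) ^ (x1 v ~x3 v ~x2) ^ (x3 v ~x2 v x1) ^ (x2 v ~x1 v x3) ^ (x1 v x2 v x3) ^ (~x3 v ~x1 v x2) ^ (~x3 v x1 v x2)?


A definite clause has exactly one positive literal.
Clause 1: 3 positive -> not definite
Clause 2: 1 positive -> definite
Clause 3: 2 positive -> not definite
Clause 4: 2 positive -> not definite
Clause 5: 3 positive -> not definite
Clause 6: 1 positive -> definite
Clause 7: 2 positive -> not definite
Definite clause count = 2.

2
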